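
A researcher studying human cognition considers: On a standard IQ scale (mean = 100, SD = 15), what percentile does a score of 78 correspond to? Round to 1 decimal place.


z = (IQ - mean) / SD
z = (78 - 100) / 15 = -1.4667
Percentile = Phi(-1.4667) * 100
Phi(-1.4667) = 0.071229
= 7.1


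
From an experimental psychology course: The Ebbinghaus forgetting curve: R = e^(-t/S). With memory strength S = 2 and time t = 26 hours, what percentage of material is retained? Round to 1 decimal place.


R = e^(-t/S)
-t/S = -26/2 = -13.0
R = e^(-13.0) = 2e-06
Percentage = 2e-06 * 100
= 0.0


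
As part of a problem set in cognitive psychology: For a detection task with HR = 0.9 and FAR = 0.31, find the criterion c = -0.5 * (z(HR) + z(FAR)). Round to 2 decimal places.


c = -0.5 * (z(HR) + z(FAR))
z(0.9) = 1.2816
z(0.31) = -0.4959
c = -0.5 * (1.2816 + -0.4959)
= -0.5 * 0.7857
= -0.39


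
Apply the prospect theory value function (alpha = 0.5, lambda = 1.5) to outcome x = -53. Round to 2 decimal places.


Since x = -53 < 0, use v(x) = -lambda*(-x)^alpha
(-x) = 53
53^0.5 = 7.2801
v(-53) = -1.5 * 7.2801
= -10.92


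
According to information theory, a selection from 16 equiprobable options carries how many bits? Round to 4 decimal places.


H = log2(n)
H = log2(16)
= 4.0000


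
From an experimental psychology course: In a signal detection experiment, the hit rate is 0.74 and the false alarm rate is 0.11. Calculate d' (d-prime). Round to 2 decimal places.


d' = z(HR) - z(FAR)
z(0.74) = 0.6433
z(0.11) = -1.2265
d' = 0.6433 - -1.2265
= 1.87


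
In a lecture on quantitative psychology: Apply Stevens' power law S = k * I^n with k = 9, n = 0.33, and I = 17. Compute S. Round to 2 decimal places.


S = 9 * 17^0.33
17^0.33 = 2.5471
S = 9 * 2.5471
= 22.92


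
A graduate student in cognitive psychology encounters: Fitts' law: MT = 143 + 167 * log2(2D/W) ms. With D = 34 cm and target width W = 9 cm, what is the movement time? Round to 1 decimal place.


MT = 143 + 167 * log2(2*34/9)
2D/W = 7.555556
log2(7.555556) = 2.9175
MT = 143 + 167 * 2.9175
= 630.2 ms


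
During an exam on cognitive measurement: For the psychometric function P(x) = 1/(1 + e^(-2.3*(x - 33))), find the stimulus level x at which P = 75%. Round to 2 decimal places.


At P = 0.75: 0.75 = 1/(1 + e^(-k*(x-x0)))
Solving: e^(-k*(x-x0)) = 1/3
x = x0 + ln(3)/k
ln(3) = 1.0986
x = 33 + 1.0986/2.3
= 33 + 0.4777
= 33.48


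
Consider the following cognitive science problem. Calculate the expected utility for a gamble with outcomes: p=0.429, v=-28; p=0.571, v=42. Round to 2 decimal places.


EU = sum(p_i * v_i)
0.429 * -28 = -12.012
0.571 * 42 = 23.982
EU = -12.012 + 23.982
= 11.97


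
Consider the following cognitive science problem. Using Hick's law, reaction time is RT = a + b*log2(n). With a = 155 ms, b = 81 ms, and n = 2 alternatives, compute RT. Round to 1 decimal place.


RT = 155 + 81 * log2(2)
log2(2) = 1.0
RT = 155 + 81 * 1.0
= 155 + 81.0
= 236.0 ms


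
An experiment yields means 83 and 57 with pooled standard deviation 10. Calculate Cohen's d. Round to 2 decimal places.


Cohen's d = (M1 - M2) / S_pooled
= (83 - 57) / 10
= 26 / 10
= 2.60


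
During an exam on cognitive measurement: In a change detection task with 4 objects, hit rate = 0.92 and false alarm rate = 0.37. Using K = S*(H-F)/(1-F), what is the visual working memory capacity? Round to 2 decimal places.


K = S * (H - F) / (1 - F)
H - F = 0.55
1 - F = 0.63
K = 4 * 0.55 / 0.63
= 3.49


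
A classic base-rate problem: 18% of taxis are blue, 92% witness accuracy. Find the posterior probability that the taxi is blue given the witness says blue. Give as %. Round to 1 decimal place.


P(blue | says blue) = P(says blue | blue)*P(blue) / [P(says blue | blue)*P(blue) + P(says blue | not blue)*P(not blue)]
Numerator = 0.92 * 0.18 = 0.1656
False identification = 0.08 * 0.82 = 0.0656
P = 0.1656 / (0.1656 + 0.0656)
= 0.1656 / 0.2312
As percentage = 71.6


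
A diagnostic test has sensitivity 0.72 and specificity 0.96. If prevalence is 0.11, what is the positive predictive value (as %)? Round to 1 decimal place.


PPV = (sens * prev) / (sens * prev + (1-spec) * (1-prev))
Numerator = 0.72 * 0.11 = 0.0792
P(positive and no disease) = (1 - spec) * (1 - prev) = (1 - 0.96) * (1 - 0.11) = 0.0356
Denominator = 0.0792 + 0.0356 = 0.1148
PPV = 0.0792 / 0.1148 = 0.689895
As percentage = 69.0


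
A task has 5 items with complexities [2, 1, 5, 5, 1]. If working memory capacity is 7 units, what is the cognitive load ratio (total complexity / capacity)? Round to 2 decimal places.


Total complexity = 2 + 1 + 5 + 5 + 1 = 14
Load = total / capacity = 14 / 7
= 2.00


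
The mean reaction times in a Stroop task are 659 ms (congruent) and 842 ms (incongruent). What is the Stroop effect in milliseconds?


Stroop effect = RT(incongruent) - RT(congruent)
= 842 - 659
= 183 ms


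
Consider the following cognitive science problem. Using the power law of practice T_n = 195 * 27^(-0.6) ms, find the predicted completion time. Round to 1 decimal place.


T_n = 195 * 27^(-0.6)
27^(-0.6) = 0.138415
T_n = 195 * 0.138415
= 27.0 ms


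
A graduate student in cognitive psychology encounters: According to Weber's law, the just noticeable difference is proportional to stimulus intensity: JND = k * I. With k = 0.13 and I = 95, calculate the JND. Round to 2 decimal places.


JND = k * I
JND = 0.13 * 95
= 12.35


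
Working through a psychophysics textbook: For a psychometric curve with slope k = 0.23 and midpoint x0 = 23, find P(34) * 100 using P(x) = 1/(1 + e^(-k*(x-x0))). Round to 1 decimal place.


P(x) = 1/(1 + e^(-0.23*(34 - 23)))
Exponent = -0.23 * 11 = -2.53
e^(-2.53) = 0.079659
P = 1/(1 + 0.079659) = 0.926218
Percentage = 92.6


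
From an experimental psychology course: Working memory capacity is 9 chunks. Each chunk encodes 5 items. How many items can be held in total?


Total items = chunks * items_per_chunk
= 9 * 5
= 45


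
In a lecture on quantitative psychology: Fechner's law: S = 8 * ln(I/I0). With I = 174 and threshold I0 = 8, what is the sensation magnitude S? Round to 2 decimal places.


S = 8 * ln(174/8)
I/I0 = 21.75
ln(21.75) = 3.0796
S = 8 * 3.0796
= 24.64


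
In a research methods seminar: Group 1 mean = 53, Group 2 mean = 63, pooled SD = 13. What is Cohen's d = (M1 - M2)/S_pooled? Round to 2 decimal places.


Cohen's d = (M1 - M2) / S_pooled
= (53 - 63) / 13
= -10 / 13
= -0.77


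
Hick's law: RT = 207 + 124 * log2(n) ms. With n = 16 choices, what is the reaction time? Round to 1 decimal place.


RT = 207 + 124 * log2(16)
log2(16) = 4.0
RT = 207 + 124 * 4.0
= 207 + 496.0
= 703.0 ms


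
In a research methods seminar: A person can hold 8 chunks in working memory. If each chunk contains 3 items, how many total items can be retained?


Total items = chunks * items_per_chunk
= 8 * 3
= 24


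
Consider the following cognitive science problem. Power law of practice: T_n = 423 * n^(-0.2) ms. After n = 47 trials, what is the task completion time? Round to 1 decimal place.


T_n = 423 * 47^(-0.2)
47^(-0.2) = 0.462999
T_n = 423 * 0.462999
= 195.8 ms


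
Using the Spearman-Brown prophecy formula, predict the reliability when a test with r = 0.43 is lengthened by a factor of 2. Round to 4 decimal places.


r_new = n*r / (1 + (n-1)*r)
Numerator = 2 * 0.43 = 0.86
Denominator = 1 + 1 * 0.43 = 1.43
r_new = 0.86 / 1.43
= 0.6014


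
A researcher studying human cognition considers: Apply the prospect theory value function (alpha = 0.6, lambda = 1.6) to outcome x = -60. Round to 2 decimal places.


Since x = -60 < 0, use v(x) = -lambda*(-x)^alpha
(-x) = 60
60^0.6 = 11.6652
v(-60) = -1.6 * 11.6652
= -18.66


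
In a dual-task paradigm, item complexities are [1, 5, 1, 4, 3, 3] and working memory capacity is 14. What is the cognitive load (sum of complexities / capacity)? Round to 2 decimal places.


Total complexity = 1 + 5 + 1 + 4 + 3 + 3 = 17
Load = total / capacity = 17 / 14
= 1.21


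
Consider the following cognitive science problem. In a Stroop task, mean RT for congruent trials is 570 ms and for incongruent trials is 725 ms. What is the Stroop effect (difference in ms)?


Stroop effect = RT(incongruent) - RT(congruent)
= 725 - 570
= 155 ms


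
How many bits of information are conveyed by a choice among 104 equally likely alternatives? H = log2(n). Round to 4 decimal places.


H = log2(n)
H = log2(104)
= 6.7004


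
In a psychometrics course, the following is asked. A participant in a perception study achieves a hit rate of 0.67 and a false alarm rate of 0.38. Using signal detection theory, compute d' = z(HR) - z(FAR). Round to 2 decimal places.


d' = z(HR) - z(FAR)
z(0.67) = 0.4399
z(0.38) = -0.3055
d' = 0.4399 - -0.3055
= 0.75


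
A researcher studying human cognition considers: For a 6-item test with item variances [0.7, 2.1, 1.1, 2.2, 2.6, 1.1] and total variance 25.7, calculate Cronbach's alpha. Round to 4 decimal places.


alpha = (k/(k-1)) * (1 - sum(s_i^2)/s_total^2)
sum(item variances) = 9.8
k/(k-1) = 6/5 = 1.2
1 - 9.8/25.7 = 1 - 0.381323 = 0.618677
alpha = 1.2 * 0.618677
= 0.7424


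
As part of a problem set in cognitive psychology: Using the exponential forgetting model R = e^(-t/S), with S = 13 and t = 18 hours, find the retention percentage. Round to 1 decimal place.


R = e^(-t/S)
-t/S = -18/13 = -1.384615
R = e^(-1.384615) = 0.25042
Percentage = 0.25042 * 100
= 25.0


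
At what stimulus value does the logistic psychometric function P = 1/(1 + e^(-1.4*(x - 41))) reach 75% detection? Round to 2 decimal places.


At P = 0.75: 0.75 = 1/(1 + e^(-k*(x-x0)))
Solving: e^(-k*(x-x0)) = 1/3
x = x0 + ln(3)/k
ln(3) = 1.0986
x = 41 + 1.0986/1.4
= 41 + 0.7847
= 41.78


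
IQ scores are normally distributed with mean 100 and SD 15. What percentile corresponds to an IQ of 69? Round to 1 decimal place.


z = (IQ - mean) / SD
z = (69 - 100) / 15 = -2.0667
Percentile = Phi(-2.0667) * 100
Phi(-2.0667) = 0.019381
= 1.9


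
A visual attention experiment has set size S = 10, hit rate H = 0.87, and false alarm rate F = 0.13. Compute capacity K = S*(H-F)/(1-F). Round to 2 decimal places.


K = S * (H - F) / (1 - F)
H - F = 0.74
1 - F = 0.87
K = 10 * 0.74 / 0.87
= 8.51


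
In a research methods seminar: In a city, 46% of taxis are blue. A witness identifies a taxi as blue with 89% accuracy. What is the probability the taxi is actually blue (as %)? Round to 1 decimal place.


P(blue | says blue) = P(says blue | blue)*P(blue) / [P(says blue | blue)*P(blue) + P(says blue | not blue)*P(not blue)]
Numerator = 0.89 * 0.46 = 0.4094
False identification = 0.11 * 0.54 = 0.0594
P = 0.4094 / (0.4094 + 0.0594)
= 0.4094 / 0.4688
As percentage = 87.3


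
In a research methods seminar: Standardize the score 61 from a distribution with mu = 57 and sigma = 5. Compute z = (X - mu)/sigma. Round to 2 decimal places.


z = (X - mu) / sigma
= (61 - 57) / 5
= 4 / 5
= 0.80


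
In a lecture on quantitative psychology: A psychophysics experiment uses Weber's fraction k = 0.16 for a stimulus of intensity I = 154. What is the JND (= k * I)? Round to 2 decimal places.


JND = k * I
JND = 0.16 * 154
= 24.64


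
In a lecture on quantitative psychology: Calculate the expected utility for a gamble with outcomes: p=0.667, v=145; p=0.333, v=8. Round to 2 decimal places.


EU = sum(p_i * v_i)
0.667 * 145 = 96.715
0.333 * 8 = 2.664
EU = 96.715 + 2.664
= 99.38


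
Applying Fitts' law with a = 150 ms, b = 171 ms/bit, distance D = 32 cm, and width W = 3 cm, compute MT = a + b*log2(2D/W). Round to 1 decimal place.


MT = 150 + 171 * log2(2*32/3)
2D/W = 21.333333
log2(21.333333) = 4.415
MT = 150 + 171 * 4.415
= 905.0 ms


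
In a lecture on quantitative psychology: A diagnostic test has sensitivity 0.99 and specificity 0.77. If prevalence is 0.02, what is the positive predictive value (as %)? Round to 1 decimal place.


PPV = (sens * prev) / (sens * prev + (1-spec) * (1-prev))
Numerator = 0.99 * 0.02 = 0.0198
P(positive and no disease) = (1 - spec) * (1 - prev) = (1 - 0.77) * (1 - 0.02) = 0.2254
Denominator = 0.0198 + 0.2254 = 0.2452
PPV = 0.0198 / 0.2452 = 0.08075
As percentage = 8.1


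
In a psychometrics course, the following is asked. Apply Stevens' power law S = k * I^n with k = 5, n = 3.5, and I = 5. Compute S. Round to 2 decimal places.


S = 5 * 5^3.5
5^3.5 = 279.5085
S = 5 * 279.5085
= 1397.54


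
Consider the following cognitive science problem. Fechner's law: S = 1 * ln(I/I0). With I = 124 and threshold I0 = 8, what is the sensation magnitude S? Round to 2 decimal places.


S = 1 * ln(124/8)
I/I0 = 15.5
ln(15.5) = 2.7408
S = 1 * 2.7408
= 2.74


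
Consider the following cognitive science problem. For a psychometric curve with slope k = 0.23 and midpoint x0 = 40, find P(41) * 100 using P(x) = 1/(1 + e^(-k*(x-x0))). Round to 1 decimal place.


P(x) = 1/(1 + e^(-0.23*(41 - 40)))
Exponent = -0.23 * 1 = -0.23
e^(-0.23) = 0.794534
P = 1/(1 + 0.794534) = 0.557248
Percentage = 55.7


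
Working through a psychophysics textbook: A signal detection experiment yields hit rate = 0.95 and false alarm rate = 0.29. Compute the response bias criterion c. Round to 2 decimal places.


c = -0.5 * (z(HR) + z(FAR))
z(0.95) = 1.6449
z(0.29) = -0.5534
c = -0.5 * (1.6449 + -0.5534)
= -0.5 * 1.0915
= -0.55


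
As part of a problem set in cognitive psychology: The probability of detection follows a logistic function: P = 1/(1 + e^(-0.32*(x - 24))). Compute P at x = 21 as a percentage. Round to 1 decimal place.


P(x) = 1/(1 + e^(-0.32*(21 - 24)))
Exponent = -0.32 * -3 = 0.96
e^(0.96) = 2.611696
P = 1/(1 + 2.611696) = 0.276878
Percentage = 27.7


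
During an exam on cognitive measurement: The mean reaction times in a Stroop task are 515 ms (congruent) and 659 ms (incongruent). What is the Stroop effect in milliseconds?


Stroop effect = RT(incongruent) - RT(congruent)
= 659 - 515
= 144 ms


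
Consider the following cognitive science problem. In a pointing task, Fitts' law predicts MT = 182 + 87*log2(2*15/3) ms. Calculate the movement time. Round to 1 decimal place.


MT = 182 + 87 * log2(2*15/3)
2D/W = 10.0
log2(10.0) = 3.3219
MT = 182 + 87 * 3.3219
= 471.0 ms


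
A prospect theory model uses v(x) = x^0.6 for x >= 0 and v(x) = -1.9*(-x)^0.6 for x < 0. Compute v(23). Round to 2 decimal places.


Since x = 23 >= 0, use v(x) = x^0.6
23^0.6 = 6.562
v(23) = 6.56


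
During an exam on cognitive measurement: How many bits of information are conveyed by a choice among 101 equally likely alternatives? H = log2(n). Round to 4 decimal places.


H = log2(n)
H = log2(101)
= 6.6582


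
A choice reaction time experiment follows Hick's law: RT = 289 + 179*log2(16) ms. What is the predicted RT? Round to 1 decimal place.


RT = 289 + 179 * log2(16)
log2(16) = 4.0
RT = 289 + 179 * 4.0
= 289 + 716.0
= 1005.0 ms


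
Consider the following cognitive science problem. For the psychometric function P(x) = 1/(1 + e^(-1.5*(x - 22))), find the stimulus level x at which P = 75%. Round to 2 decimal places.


At P = 0.75: 0.75 = 1/(1 + e^(-k*(x-x0)))
Solving: e^(-k*(x-x0)) = 1/3
x = x0 + ln(3)/k
ln(3) = 1.0986
x = 22 + 1.0986/1.5
= 22 + 0.7324
= 22.73


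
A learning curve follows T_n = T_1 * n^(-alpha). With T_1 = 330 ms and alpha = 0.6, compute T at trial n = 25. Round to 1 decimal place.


T_n = 330 * 25^(-0.6)
25^(-0.6) = 0.144956
T_n = 330 * 0.144956
= 47.8 ms


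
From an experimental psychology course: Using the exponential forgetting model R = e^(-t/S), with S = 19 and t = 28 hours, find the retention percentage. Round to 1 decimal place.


R = e^(-t/S)
-t/S = -28/19 = -1.473684
R = e^(-1.473684) = 0.22908
Percentage = 0.22908 * 100
= 22.9


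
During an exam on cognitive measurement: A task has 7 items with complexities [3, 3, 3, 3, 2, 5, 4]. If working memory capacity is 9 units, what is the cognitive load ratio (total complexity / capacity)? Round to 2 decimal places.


Total complexity = 3 + 3 + 3 + 3 + 2 + 5 + 4 = 23
Load = total / capacity = 23 / 9
= 2.56


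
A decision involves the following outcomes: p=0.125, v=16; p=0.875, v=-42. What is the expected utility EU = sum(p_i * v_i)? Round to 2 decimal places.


EU = sum(p_i * v_i)
0.125 * 16 = 2.0
0.875 * -42 = -36.75
EU = 2.0 + -36.75
= -34.75


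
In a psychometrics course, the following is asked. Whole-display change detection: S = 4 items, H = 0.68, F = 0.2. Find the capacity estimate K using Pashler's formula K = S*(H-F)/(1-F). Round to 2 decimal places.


K = S * (H - F) / (1 - F)
H - F = 0.48
1 - F = 0.8
K = 4 * 0.48 / 0.8
= 2.40


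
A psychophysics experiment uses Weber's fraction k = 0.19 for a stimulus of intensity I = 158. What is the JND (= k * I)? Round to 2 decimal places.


JND = k * I
JND = 0.19 * 158
= 30.02


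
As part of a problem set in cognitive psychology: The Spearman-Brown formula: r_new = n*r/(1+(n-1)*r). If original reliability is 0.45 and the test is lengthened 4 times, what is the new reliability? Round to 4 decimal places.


r_new = n*r / (1 + (n-1)*r)
Numerator = 4 * 0.45 = 1.8
Denominator = 1 + 3 * 0.45 = 2.35
r_new = 1.8 / 2.35
= 0.7660


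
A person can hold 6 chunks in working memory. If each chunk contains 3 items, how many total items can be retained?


Total items = chunks * items_per_chunk
= 6 * 3
= 18


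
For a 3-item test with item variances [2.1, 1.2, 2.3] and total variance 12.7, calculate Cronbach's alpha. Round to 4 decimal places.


alpha = (k/(k-1)) * (1 - sum(s_i^2)/s_total^2)
sum(item variances) = 5.6
k/(k-1) = 3/2 = 1.5
1 - 5.6/12.7 = 1 - 0.440945 = 0.559055
alpha = 1.5 * 0.559055
= 0.8386


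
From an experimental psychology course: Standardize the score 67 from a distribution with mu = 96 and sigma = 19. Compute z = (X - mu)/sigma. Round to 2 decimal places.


z = (X - mu) / sigma
= (67 - 96) / 19
= -29 / 19
= -1.53


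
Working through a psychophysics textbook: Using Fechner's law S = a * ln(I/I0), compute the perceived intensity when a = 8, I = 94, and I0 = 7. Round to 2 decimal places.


S = 8 * ln(94/7)
I/I0 = 13.428571
ln(13.428571) = 2.5974
S = 8 * 2.5974
= 20.78


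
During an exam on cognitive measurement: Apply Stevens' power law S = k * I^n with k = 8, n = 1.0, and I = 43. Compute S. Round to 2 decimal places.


S = 8 * 43^1.0
43^1.0 = 43.0
S = 8 * 43.0
= 344.00


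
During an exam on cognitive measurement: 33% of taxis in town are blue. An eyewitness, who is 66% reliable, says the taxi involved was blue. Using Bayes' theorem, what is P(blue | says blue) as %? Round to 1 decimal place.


P(blue | says blue) = P(says blue | blue)*P(blue) / [P(says blue | blue)*P(blue) + P(says blue | not blue)*P(not blue)]
Numerator = 0.66 * 0.33 = 0.2178
False identification = 0.34 * 0.67 = 0.2278
P = 0.2178 / (0.2178 + 0.2278)
= 0.2178 / 0.4456
As percentage = 48.9


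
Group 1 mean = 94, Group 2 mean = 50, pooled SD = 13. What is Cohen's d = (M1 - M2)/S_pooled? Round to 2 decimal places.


Cohen's d = (M1 - M2) / S_pooled
= (94 - 50) / 13
= 44 / 13
= 3.38


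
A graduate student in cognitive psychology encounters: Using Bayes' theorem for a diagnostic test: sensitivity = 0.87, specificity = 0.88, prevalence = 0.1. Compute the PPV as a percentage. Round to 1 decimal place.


PPV = (sens * prev) / (sens * prev + (1-spec) * (1-prev))
Numerator = 0.87 * 0.1 = 0.087
P(positive and no disease) = (1 - spec) * (1 - prev) = (1 - 0.88) * (1 - 0.1) = 0.108
Denominator = 0.087 + 0.108 = 0.195
PPV = 0.087 / 0.195 = 0.446154
As percentage = 44.6


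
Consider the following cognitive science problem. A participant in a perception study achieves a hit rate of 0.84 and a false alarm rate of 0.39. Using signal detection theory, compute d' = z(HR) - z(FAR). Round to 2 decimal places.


d' = z(HR) - z(FAR)
z(0.84) = 0.9945
z(0.39) = -0.2793
d' = 0.9945 - -0.2793
= 1.27


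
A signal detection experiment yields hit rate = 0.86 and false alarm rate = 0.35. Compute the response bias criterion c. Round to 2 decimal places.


c = -0.5 * (z(HR) + z(FAR))
z(0.86) = 1.0803
z(0.35) = -0.3853
c = -0.5 * (1.0803 + -0.3853)
= -0.5 * 0.695
= -0.35


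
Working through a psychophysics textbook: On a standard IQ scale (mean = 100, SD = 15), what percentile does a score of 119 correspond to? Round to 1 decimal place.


z = (IQ - mean) / SD
z = (119 - 100) / 15 = 1.2667
Percentile = Phi(1.2667) * 100
Phi(1.2667) = 0.897369
= 89.7


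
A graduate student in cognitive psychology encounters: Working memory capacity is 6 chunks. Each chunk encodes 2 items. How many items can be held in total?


Total items = chunks * items_per_chunk
= 6 * 2
= 12


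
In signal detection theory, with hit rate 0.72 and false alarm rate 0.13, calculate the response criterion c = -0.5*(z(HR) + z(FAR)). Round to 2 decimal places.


c = -0.5 * (z(HR) + z(FAR))
z(0.72) = 0.5828
z(0.13) = -1.1264
c = -0.5 * (0.5828 + -1.1264)
= -0.5 * -0.5436
= 0.27


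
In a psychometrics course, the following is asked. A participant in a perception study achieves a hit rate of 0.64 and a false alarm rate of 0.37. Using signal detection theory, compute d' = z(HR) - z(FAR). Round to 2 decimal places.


d' = z(HR) - z(FAR)
z(0.64) = 0.3585
z(0.37) = -0.3319
d' = 0.3585 - -0.3319
= 0.69


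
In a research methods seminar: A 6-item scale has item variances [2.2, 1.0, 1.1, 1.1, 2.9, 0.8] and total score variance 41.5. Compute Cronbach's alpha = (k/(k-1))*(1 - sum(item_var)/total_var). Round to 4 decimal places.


alpha = (k/(k-1)) * (1 - sum(s_i^2)/s_total^2)
sum(item variances) = 9.1
k/(k-1) = 6/5 = 1.2
1 - 9.1/41.5 = 1 - 0.219277 = 0.780723
alpha = 1.2 * 0.780723
= 0.9369


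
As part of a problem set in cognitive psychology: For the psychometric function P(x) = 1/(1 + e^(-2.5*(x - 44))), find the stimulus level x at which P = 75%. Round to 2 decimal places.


At P = 0.75: 0.75 = 1/(1 + e^(-k*(x-x0)))
Solving: e^(-k*(x-x0)) = 1/3
x = x0 + ln(3)/k
ln(3) = 1.0986
x = 44 + 1.0986/2.5
= 44 + 0.4394
= 44.44


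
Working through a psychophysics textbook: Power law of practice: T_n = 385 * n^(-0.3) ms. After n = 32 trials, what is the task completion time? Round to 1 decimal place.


T_n = 385 * 32^(-0.3)
32^(-0.3) = 0.353553
T_n = 385 * 0.353553
= 136.1 ms


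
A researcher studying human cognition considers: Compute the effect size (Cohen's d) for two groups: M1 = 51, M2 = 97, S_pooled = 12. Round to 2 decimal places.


Cohen's d = (M1 - M2) / S_pooled
= (51 - 97) / 12
= -46 / 12
= -3.83


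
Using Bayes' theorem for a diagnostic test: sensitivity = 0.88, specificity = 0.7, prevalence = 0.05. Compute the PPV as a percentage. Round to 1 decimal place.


PPV = (sens * prev) / (sens * prev + (1-spec) * (1-prev))
Numerator = 0.88 * 0.05 = 0.044
P(positive and no disease) = (1 - spec) * (1 - prev) = (1 - 0.7) * (1 - 0.05) = 0.285
Denominator = 0.044 + 0.285 = 0.329
PPV = 0.044 / 0.329 = 0.133739
As percentage = 13.4


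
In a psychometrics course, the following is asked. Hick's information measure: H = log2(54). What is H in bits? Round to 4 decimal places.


H = log2(n)
H = log2(54)
= 5.7549


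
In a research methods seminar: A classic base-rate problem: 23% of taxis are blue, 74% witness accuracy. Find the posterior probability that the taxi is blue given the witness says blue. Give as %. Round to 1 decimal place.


P(blue | says blue) = P(says blue | blue)*P(blue) / [P(says blue | blue)*P(blue) + P(says blue | not blue)*P(not blue)]
Numerator = 0.74 * 0.23 = 0.1702
False identification = 0.26 * 0.77 = 0.2002
P = 0.1702 / (0.1702 + 0.2002)
= 0.1702 / 0.3704
As percentage = 46.0


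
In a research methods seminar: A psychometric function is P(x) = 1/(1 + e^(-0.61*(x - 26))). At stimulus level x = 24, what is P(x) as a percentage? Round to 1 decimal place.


P(x) = 1/(1 + e^(-0.61*(24 - 26)))
Exponent = -0.61 * -2 = 1.22
e^(1.22) = 3.387188
P = 1/(1 + 3.387188) = 0.227936
Percentage = 22.8


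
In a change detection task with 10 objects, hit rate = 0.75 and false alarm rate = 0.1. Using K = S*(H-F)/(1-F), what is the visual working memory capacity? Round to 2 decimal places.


K = S * (H - F) / (1 - F)
H - F = 0.65
1 - F = 0.9
K = 10 * 0.65 / 0.9
= 7.22


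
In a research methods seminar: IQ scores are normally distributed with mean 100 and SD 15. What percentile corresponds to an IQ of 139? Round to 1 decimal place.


z = (IQ - mean) / SD
z = (139 - 100) / 15 = 2.6
Percentile = Phi(2.6) * 100
Phi(2.6) = 0.995339
= 99.5


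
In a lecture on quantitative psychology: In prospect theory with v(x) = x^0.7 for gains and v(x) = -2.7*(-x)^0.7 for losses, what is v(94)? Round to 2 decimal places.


Since x = 94 >= 0, use v(x) = x^0.7
94^0.7 = 24.0541
v(94) = 24.05


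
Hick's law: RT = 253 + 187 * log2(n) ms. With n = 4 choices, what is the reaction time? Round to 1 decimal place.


RT = 253 + 187 * log2(4)
log2(4) = 2.0
RT = 253 + 187 * 2.0
= 253 + 374.0
= 627.0 ms


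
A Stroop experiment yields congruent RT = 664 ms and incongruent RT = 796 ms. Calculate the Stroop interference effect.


Stroop effect = RT(incongruent) - RT(congruent)
= 796 - 664
= 132 ms


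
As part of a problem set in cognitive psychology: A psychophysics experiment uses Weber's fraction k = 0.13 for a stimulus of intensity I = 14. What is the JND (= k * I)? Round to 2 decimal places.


JND = k * I
JND = 0.13 * 14
= 1.82


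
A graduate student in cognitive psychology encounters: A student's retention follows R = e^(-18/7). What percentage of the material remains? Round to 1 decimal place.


R = e^(-t/S)
-t/S = -18/7 = -2.571429
R = e^(-2.571429) = 0.076426
Percentage = 0.076426 * 100
= 7.6


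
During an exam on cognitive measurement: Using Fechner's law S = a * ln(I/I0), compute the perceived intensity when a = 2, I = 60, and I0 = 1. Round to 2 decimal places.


S = 2 * ln(60/1)
I/I0 = 60.0
ln(60.0) = 4.0943
S = 2 * 4.0943
= 8.19


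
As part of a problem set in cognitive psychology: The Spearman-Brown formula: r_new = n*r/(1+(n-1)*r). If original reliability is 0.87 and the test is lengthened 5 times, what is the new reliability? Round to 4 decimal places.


r_new = n*r / (1 + (n-1)*r)
Numerator = 5 * 0.87 = 4.35
Denominator = 1 + 4 * 0.87 = 4.48
r_new = 4.35 / 4.48
= 0.9710


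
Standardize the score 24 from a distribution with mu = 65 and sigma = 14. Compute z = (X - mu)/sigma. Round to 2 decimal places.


z = (X - mu) / sigma
= (24 - 65) / 14
= -41 / 14
= -2.93


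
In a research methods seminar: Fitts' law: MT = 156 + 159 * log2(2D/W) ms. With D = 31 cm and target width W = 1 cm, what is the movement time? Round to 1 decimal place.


MT = 156 + 159 * log2(2*31/1)
2D/W = 62.0
log2(62.0) = 5.9542
MT = 156 + 159 * 5.9542
= 1102.7 ms


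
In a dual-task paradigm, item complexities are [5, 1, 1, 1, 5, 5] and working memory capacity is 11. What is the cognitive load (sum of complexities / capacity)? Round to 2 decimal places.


Total complexity = 5 + 1 + 1 + 1 + 5 + 5 = 18
Load = total / capacity = 18 / 11
= 1.64


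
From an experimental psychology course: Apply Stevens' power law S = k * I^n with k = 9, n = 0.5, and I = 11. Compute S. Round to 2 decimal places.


S = 9 * 11^0.5
11^0.5 = 3.3166
S = 9 * 3.3166
= 29.85


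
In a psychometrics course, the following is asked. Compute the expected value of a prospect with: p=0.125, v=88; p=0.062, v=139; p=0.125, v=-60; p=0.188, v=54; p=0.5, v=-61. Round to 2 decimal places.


EU = sum(p_i * v_i)
0.125 * 88 = 11.0
0.062 * 139 = 8.618
0.125 * -60 = -7.5
0.188 * 54 = 10.152
0.5 * -61 = -30.5
EU = 11.0 + 8.618 + -7.5 + 10.152 + -30.5
= -8.23


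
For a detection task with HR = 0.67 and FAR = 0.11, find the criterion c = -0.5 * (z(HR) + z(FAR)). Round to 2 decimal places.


c = -0.5 * (z(HR) + z(FAR))
z(0.67) = 0.4399
z(0.11) = -1.2265
c = -0.5 * (0.4399 + -1.2265)
= -0.5 * -0.7866
= 0.39


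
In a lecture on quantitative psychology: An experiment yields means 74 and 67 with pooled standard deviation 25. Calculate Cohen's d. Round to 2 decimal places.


Cohen's d = (M1 - M2) / S_pooled
= (74 - 67) / 25
= 7 / 25
= 0.28


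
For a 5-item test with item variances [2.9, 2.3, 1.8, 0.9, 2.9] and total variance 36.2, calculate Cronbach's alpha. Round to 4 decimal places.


alpha = (k/(k-1)) * (1 - sum(s_i^2)/s_total^2)
sum(item variances) = 10.8
k/(k-1) = 5/4 = 1.25
1 - 10.8/36.2 = 1 - 0.298343 = 0.701657
alpha = 1.25 * 0.701657
= 0.8771


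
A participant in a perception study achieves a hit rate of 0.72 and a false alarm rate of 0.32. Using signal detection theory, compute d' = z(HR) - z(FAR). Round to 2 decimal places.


d' = z(HR) - z(FAR)
z(0.72) = 0.5828
z(0.32) = -0.4677
d' = 0.5828 - -0.4677
= 1.05


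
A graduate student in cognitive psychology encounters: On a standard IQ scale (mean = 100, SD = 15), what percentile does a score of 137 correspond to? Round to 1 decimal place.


z = (IQ - mean) / SD
z = (137 - 100) / 15 = 2.4667
Percentile = Phi(2.4667) * 100
Phi(2.4667) = 0.993182
= 99.3


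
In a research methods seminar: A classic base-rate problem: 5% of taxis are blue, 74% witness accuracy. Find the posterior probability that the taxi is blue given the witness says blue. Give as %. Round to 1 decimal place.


P(blue | says blue) = P(says blue | blue)*P(blue) / [P(says blue | blue)*P(blue) + P(says blue | not blue)*P(not blue)]
Numerator = 0.74 * 0.05 = 0.037
False identification = 0.26 * 0.95 = 0.247
P = 0.037 / (0.037 + 0.247)
= 0.037 / 0.284
As percentage = 13.0


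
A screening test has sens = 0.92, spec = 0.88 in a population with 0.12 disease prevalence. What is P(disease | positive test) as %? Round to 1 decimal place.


PPV = (sens * prev) / (sens * prev + (1-spec) * (1-prev))
Numerator = 0.92 * 0.12 = 0.1104
P(positive and no disease) = (1 - spec) * (1 - prev) = (1 - 0.88) * (1 - 0.12) = 0.1056
Denominator = 0.1104 + 0.1056 = 0.216
PPV = 0.1104 / 0.216 = 0.511111
As percentage = 51.1


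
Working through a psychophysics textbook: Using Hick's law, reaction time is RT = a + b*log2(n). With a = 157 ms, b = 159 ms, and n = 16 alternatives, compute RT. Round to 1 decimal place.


RT = 157 + 159 * log2(16)
log2(16) = 4.0
RT = 157 + 159 * 4.0
= 157 + 636.0
= 793.0 ms


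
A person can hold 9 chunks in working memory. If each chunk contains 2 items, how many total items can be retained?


Total items = chunks * items_per_chunk
= 9 * 2
= 18


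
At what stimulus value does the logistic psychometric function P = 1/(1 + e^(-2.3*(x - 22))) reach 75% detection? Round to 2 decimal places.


At P = 0.75: 0.75 = 1/(1 + e^(-k*(x-x0)))
Solving: e^(-k*(x-x0)) = 1/3
x = x0 + ln(3)/k
ln(3) = 1.0986
x = 22 + 1.0986/2.3
= 22 + 0.4777
= 22.48


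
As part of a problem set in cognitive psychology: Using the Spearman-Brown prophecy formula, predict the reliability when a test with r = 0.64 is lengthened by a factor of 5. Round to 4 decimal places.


r_new = n*r / (1 + (n-1)*r)
Numerator = 5 * 0.64 = 3.2
Denominator = 1 + 4 * 0.64 = 3.56
r_new = 3.2 / 3.56
= 0.8989


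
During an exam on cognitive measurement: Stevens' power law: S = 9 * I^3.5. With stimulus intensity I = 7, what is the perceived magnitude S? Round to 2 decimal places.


S = 9 * 7^3.5
7^3.5 = 907.4927
S = 9 * 907.4927
= 8167.43


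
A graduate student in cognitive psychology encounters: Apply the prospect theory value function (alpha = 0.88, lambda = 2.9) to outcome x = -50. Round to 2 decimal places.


Since x = -50 < 0, use v(x) = -lambda*(-x)^alpha
(-x) = 50
50^0.88 = 31.2675
v(-50) = -2.9 * 31.2675
= -90.68


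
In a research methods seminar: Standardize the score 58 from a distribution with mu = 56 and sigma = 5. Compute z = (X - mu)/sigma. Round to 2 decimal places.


z = (X - mu) / sigma
= (58 - 56) / 5
= 2 / 5
= 0.40


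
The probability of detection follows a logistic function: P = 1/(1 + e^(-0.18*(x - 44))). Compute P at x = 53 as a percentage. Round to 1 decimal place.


P(x) = 1/(1 + e^(-0.18*(53 - 44)))
Exponent = -0.18 * 9 = -1.62
e^(-1.62) = 0.197899
P = 1/(1 + 0.197899) = 0.834795
Percentage = 83.5


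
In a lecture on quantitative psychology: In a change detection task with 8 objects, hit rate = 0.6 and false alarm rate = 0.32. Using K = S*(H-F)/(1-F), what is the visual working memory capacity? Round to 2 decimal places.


K = S * (H - F) / (1 - F)
H - F = 0.28
1 - F = 0.68
K = 8 * 0.28 / 0.68
= 3.29


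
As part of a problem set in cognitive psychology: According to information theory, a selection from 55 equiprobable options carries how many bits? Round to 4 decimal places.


H = log2(n)
H = log2(55)
= 5.7814


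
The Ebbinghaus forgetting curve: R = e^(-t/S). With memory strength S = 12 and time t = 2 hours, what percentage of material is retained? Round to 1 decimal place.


R = e^(-t/S)
-t/S = -2/12 = -0.166667
R = e^(-0.166667) = 0.846481
Percentage = 0.846481 * 100
= 84.6


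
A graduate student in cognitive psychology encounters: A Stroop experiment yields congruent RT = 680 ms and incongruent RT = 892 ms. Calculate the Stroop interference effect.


Stroop effect = RT(incongruent) - RT(congruent)
= 892 - 680
= 212 ms


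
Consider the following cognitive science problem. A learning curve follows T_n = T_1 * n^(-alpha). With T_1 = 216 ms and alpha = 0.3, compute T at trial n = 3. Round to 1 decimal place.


T_n = 216 * 3^(-0.3)
3^(-0.3) = 0.719223
T_n = 216 * 0.719223
= 155.4 ms


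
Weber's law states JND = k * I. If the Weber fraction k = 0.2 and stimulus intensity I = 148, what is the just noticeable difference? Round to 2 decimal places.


JND = k * I
JND = 0.2 * 148
= 29.60


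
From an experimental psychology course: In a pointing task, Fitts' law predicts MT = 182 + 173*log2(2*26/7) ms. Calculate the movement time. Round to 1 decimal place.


MT = 182 + 173 * log2(2*26/7)
2D/W = 7.428571
log2(7.428571) = 2.8931
MT = 182 + 173 * 2.8931
= 682.5 ms


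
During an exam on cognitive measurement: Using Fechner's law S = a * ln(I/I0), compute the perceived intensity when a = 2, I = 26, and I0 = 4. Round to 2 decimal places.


S = 2 * ln(26/4)
I/I0 = 6.5
ln(6.5) = 1.8718
S = 2 * 1.8718
= 3.74


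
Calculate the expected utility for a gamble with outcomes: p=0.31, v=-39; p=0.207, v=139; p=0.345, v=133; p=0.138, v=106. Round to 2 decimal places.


EU = sum(p_i * v_i)
0.31 * -39 = -12.09
0.207 * 139 = 28.773
0.345 * 133 = 45.885
0.138 * 106 = 14.628
EU = -12.09 + 28.773 + 45.885 + 14.628
= 77.20


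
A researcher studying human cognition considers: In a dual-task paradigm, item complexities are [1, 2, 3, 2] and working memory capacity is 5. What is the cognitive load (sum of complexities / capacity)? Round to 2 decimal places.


Total complexity = 1 + 2 + 3 + 2 = 8
Load = total / capacity = 8 / 5
= 1.60


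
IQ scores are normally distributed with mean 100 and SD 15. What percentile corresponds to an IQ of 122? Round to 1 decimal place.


z = (IQ - mean) / SD
z = (122 - 100) / 15 = 1.4667
Percentile = Phi(1.4667) * 100
Phi(1.4667) = 0.928771
= 92.9


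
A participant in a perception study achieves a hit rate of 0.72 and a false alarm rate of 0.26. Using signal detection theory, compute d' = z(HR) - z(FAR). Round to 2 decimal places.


d' = z(HR) - z(FAR)
z(0.72) = 0.5828
z(0.26) = -0.6433
d' = 0.5828 - -0.6433
= 1.23


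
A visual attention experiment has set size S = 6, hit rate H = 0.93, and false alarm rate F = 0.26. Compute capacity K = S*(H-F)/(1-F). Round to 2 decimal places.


K = S * (H - F) / (1 - F)
H - F = 0.67
1 - F = 0.74
K = 6 * 0.67 / 0.74
= 5.43


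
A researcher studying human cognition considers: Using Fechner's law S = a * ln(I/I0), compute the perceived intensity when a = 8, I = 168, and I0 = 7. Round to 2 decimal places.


S = 8 * ln(168/7)
I/I0 = 24.0
ln(24.0) = 3.1781
S = 8 * 3.1781
= 25.42


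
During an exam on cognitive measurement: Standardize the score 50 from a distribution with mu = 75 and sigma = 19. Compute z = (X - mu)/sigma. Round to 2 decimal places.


z = (X - mu) / sigma
= (50 - 75) / 19
= -25 / 19
= -1.32


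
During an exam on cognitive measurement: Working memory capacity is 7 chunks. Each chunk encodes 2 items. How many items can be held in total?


Total items = chunks * items_per_chunk
= 7 * 2
= 14


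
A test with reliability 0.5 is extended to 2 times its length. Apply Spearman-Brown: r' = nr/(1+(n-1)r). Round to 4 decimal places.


r_new = n*r / (1 + (n-1)*r)
Numerator = 2 * 0.5 = 1.0
Denominator = 1 + 1 * 0.5 = 1.5
r_new = 1.0 / 1.5
= 0.6667


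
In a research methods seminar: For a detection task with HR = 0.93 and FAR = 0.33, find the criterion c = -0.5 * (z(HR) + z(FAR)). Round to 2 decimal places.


c = -0.5 * (z(HR) + z(FAR))
z(0.93) = 1.4758
z(0.33) = -0.4399
c = -0.5 * (1.4758 + -0.4399)
= -0.5 * 1.0359
= -0.52


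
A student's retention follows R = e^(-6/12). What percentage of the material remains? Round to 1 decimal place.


R = e^(-t/S)
-t/S = -6/12 = -0.5
R = e^(-0.5) = 0.606531
Percentage = 0.606531 * 100
= 60.7


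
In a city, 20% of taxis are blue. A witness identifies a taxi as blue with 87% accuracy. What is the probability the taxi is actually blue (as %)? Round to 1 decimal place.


P(blue | says blue) = P(says blue | blue)*P(blue) / [P(says blue | blue)*P(blue) + P(says blue | not blue)*P(not blue)]
Numerator = 0.87 * 0.2 = 0.174
False identification = 0.13 * 0.8 = 0.104
P = 0.174 / (0.174 + 0.104)
= 0.174 / 0.278
As percentage = 62.6


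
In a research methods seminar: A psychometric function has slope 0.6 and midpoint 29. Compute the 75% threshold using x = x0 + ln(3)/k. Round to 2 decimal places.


At P = 0.75: 0.75 = 1/(1 + e^(-k*(x-x0)))
Solving: e^(-k*(x-x0)) = 1/3
x = x0 + ln(3)/k
ln(3) = 1.0986
x = 29 + 1.0986/0.6
= 29 + 1.831
= 30.83


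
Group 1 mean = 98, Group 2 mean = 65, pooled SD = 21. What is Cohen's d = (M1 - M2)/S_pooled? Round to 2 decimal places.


Cohen's d = (M1 - M2) / S_pooled
= (98 - 65) / 21
= 33 / 21
= 1.57


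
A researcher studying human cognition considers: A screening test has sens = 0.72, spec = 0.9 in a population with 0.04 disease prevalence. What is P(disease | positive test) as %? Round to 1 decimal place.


PPV = (sens * prev) / (sens * prev + (1-spec) * (1-prev))
Numerator = 0.72 * 0.04 = 0.0288
P(positive and no disease) = (1 - spec) * (1 - prev) = (1 - 0.9) * (1 - 0.04) = 0.096
Denominator = 0.0288 + 0.096 = 0.1248
PPV = 0.0288 / 0.1248 = 0.230769
As percentage = 23.1


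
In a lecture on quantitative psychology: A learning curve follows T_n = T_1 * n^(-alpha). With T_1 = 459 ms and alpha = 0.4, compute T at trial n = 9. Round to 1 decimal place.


T_n = 459 * 9^(-0.4)
9^(-0.4) = 0.415244
T_n = 459 * 0.415244
= 190.6 ms


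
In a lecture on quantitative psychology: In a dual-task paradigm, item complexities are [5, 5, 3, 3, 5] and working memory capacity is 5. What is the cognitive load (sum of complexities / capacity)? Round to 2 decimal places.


Total complexity = 5 + 5 + 3 + 3 + 5 = 21
Load = total / capacity = 21 / 5
= 4.20


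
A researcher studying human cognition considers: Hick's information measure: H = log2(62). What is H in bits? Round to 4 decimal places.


H = log2(n)
H = log2(62)
= 5.9542


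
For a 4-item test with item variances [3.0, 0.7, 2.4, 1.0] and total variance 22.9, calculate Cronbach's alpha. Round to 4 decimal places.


alpha = (k/(k-1)) * (1 - sum(s_i^2)/s_total^2)
sum(item variances) = 7.1
k/(k-1) = 4/3 = 1.333333
1 - 7.1/22.9 = 1 - 0.310044 = 0.689956
alpha = 1.333333 * 0.689956
= 0.9199


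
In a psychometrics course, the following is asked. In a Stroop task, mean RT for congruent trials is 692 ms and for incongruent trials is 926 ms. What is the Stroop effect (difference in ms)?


Stroop effect = RT(incongruent) - RT(congruent)
= 926 - 692
= 234 ms
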